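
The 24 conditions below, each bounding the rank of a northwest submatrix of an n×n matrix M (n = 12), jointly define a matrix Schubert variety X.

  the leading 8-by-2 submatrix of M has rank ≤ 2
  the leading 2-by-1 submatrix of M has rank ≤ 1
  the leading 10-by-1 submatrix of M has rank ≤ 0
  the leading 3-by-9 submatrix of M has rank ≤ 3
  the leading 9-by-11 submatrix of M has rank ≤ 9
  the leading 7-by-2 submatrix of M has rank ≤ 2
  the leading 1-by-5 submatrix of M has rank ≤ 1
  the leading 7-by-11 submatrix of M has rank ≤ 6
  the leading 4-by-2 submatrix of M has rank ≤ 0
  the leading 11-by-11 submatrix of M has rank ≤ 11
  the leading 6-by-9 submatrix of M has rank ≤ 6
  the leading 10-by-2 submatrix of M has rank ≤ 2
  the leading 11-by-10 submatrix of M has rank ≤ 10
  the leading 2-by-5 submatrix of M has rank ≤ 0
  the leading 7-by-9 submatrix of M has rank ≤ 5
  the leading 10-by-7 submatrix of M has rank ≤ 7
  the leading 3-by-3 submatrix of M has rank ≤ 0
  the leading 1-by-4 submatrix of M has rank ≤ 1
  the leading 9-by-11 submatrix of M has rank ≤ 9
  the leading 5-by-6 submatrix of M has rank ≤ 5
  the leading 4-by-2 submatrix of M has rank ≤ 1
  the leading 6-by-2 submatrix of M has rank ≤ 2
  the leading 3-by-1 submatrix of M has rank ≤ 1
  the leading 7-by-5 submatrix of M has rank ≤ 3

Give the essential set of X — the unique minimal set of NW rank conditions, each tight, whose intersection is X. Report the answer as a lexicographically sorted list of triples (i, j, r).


Rank table r_w(12×12) implied by the 24 constraints:

  0 | 0 | 0 | 0 | 0 | 1 | 1 | 1 | 1 | 1 | 1 | 1
  0 | 0 | 0 | 0 | 0 | 1 | 2 | 2 | 2 | 2 | 2 | 2
  0 | 0 | 0 | 1 | 1 | 2 | 3 | 3 | 3 | 3 | 3 | 3
  0 | 0 | 1 | 2 | 2 | 3 | 4 | 4 | 4 | 4 | 4 | 4
  0 | 1 | 2 | 3 | 3 | 4 | 5 | 5 | 5 | 5 | 5 | 5
  0 | 1 | 2 | 3 | 3 | 4 | 5 | 5 | 5 | 6 | 6 | 6
  0 | 1 | 2 | 3 | 3 | 4 | 5 | 5 | 5 | 6 | 6 | 7
  0 | 1 | 2 | 3 | 4 | 5 | 6 | 6 | 6 | 7 | 7 | 8
  0 | 1 | 2 | 3 | 4 | 5 | 6 | 7 | 7 | 8 | 8 | 9
  0 | 1 | 2 | 3 | 4 | 5 | 6 | 7 | 8 | 9 | 9 | 10
  1 | 2 | 3 | 4 | 5 | 6 | 7 | 8 | 9 | 10 | 10 | 11
  1 | 2 | 3 | 4 | 5 | 6 | 7 | 8 | 9 | 10 | 11 | 12

the unique w with this rank table is (6, 7, 4, 3, 2, 10, 12, 5, 8, 9, 1, 11).

Rothe diagram D(w) (28 cells), 7 SE-corners (essential conditions):

[(2, 5, 0), (3, 3, 0), (4, 2, 0), (7, 5, 3), (7, 9, 5), (7, 11, 6), (10, 1, 0)]


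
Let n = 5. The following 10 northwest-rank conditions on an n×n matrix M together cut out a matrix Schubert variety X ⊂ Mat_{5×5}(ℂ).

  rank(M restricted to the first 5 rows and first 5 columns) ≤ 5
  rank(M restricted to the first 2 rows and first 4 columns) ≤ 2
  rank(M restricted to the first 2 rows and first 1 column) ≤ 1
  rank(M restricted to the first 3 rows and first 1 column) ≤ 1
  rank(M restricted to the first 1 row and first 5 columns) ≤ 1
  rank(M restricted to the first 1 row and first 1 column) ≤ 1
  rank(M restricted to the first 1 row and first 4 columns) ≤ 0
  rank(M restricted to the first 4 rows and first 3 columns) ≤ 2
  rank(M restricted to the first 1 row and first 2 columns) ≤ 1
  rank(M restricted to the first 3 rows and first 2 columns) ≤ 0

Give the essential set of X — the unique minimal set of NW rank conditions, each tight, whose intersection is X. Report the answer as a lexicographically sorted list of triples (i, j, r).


Recovering R(i,j) via the rank-extension bound from the 10 conditions:

  R[1]: 0, 0, 0, 0, 1
  R[2]: 0, 0, 1, 1, 2
  R[3]: 0, 0, 1, 2, 3
  R[4]: 1, 1, 2, 3, 4
  R[5]: 1, 2, 3, 4, 5

hence w(1..5) = (5, 3, 4, 1, 2).

|D(w)|=8, |Ess(w)|=2:

[(1, 4, 0), (3, 2, 0)]


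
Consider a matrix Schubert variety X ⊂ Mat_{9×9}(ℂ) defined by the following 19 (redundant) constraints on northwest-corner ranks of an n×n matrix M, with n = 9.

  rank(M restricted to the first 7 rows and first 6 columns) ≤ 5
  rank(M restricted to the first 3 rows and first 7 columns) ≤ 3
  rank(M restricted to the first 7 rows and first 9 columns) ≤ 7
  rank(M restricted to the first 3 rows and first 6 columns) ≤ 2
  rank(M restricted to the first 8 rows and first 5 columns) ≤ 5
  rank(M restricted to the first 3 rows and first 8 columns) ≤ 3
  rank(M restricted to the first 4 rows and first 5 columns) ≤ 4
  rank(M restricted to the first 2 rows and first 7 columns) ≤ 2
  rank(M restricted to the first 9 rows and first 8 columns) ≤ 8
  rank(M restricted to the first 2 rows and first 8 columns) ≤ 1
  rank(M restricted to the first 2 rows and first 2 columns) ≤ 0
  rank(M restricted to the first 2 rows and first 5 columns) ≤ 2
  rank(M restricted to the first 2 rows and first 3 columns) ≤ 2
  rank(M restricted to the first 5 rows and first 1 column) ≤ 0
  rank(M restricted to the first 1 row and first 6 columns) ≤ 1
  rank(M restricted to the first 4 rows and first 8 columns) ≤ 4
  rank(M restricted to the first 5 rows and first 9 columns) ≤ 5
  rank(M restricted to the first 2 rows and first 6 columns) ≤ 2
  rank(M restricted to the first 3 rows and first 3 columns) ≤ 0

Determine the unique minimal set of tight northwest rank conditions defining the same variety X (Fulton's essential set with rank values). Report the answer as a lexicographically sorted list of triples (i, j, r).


Recovering R(i,j) via the rank-extension bound from the 19 conditions:

  R[1]: 0 0 0 1 1 1 1 1 1
  R[2]: 0 0 0 1 1 1 1 1 2
  R[3]: 0 0 0 1 2 2 2 2 3
  R[4]: 0 1 1 2 3 3 3 3 4
  R[5]: 0 1 2 3 4 4 4 4 5
  R[6]: 1 2 3 4 5 5 5 5 6
  R[7]: 1 2 3 4 5 5 6 6 7
  R[8]: 1 2 3 4 5 6 7 7 8
  R[9]: 1 2 3 4 5 6 7 8 9

giving w = (4, 9, 5, 2, 3, 1, 7, 6, 8) via Δ²R.

D(w) has 16 cells with 4 SE-corners; essential set:

[(2, 8, 1), (3, 3, 0), (5, 1, 0), (7, 6, 5)]


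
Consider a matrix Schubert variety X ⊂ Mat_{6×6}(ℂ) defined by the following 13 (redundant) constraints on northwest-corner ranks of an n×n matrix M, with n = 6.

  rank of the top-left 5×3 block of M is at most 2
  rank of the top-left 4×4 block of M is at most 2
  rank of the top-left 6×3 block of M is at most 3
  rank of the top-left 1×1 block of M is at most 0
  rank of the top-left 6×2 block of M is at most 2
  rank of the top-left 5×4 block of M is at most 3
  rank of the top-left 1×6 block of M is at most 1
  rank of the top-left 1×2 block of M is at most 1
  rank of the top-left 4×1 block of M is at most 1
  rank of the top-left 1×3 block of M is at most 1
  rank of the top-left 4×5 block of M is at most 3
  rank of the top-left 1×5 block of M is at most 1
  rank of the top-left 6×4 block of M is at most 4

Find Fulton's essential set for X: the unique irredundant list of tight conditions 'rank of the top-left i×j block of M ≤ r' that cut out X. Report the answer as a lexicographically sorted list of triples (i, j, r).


Reconstructing r_w from the 13 given conditions:

  row 1: 0 | 1 | 1 | 1 | 1 | 1
  row 2: 1 | 2 | 2 | 2 | 2 | 2
  row 3: 1 | 2 | 2 | 2 | 3 | 3
  row 4: 1 | 2 | 2 | 2 | 3 | 4
  row 5: 1 | 2 | 2 | 3 | 4 | 5
  row 6: 1 | 2 | 3 | 4 | 5 | 6

hence w(1..6) = (2, 1, 5, 6, 4, 3).

Fulton essential set (3 of the 6 Rothe cells):

[(1, 1, 0), (4, 4, 2), (5, 3, 2)]


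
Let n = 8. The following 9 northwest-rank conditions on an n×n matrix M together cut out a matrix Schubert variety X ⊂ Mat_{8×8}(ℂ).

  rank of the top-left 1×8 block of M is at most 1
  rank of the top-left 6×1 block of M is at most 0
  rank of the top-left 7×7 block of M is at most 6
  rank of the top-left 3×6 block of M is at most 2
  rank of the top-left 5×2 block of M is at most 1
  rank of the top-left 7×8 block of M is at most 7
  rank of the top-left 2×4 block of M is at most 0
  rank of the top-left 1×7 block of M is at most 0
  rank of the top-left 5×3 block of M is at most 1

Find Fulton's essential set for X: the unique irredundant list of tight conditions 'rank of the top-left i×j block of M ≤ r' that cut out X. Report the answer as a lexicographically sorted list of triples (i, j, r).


Rank table r_w(8×8) implied by the 9 constraints:

  R[1]: 0  0  0  0  0  0  0  1
  R[2]: 0  0  0  0  1  1  1  2
  R[3]: 0  1  1  1  2  2  2  3
  R[4]: 0  1  1  2  3  3  3  4
  R[5]: 0  1  1  2  3  4  4  5
  R[6]: 0  1  2  3  4  5  5  6
  R[7]: 1  2  3  4  5  6  6  7
  R[8]: 1  2  3  4  5  6  7  8

the unique w with this rank table is (8, 5, 2, 4, 6, 3, 1, 7).

ℓ(w)=17; the 4 essential cells (i,j,r):

[(1, 7, 0), (2, 4, 0), (5, 3, 1), (6, 1, 0)]


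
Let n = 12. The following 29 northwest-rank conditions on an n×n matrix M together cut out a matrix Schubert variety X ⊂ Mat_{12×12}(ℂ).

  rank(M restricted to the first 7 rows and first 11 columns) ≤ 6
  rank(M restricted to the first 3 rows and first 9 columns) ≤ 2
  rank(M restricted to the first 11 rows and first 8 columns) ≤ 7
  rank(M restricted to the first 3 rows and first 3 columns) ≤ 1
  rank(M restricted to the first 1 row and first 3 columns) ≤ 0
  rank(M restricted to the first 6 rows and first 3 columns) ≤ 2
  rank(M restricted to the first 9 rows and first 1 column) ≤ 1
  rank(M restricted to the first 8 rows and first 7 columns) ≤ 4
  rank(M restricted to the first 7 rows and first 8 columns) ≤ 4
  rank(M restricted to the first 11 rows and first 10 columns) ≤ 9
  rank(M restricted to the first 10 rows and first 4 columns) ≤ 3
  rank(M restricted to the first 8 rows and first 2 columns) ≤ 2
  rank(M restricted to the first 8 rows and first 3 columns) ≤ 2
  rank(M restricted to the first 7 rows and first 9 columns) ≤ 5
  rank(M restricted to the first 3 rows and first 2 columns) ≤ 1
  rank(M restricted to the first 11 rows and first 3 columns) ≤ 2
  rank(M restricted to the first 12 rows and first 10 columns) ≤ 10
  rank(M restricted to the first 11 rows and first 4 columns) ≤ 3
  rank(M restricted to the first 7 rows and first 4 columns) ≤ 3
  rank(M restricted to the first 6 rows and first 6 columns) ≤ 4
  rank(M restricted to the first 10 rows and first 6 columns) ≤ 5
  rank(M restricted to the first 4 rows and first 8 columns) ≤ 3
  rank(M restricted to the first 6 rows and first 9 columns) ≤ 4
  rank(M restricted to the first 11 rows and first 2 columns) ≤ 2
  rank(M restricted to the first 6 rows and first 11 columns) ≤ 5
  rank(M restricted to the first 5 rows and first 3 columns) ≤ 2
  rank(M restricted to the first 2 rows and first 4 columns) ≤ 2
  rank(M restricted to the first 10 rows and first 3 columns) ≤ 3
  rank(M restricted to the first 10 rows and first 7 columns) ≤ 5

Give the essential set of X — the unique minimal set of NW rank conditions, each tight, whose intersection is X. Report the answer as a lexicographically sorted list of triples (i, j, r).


Recovering R(i,j) via the rank-extension bound from the 29 conditions:

  R[1]: 0  0  0  1  1  1  1  1  1  1  1  1
  R[2]: 1  1  1  2  2  2  2  2  2  2  2  2
  R[3]: 1  1  1  2  2  2  2  2  2  3  3  3
  R[4]: 1  2  2  3  3  3  3  3  3  4  4  4
  R[5]: 1  2  2  3  4  4  4  4  4  5  5  5
  R[6]: 1  2  2  3  4  4  4  4  4  5  5  6
  R[7]: 1  2  2  3  4  4  4  4  5  6  6  7
  R[8]: 1  2  2  3  4  4  4  5  6  7  7  8
  R[9]: 1  2  2  3  4  5  5  6  7  8  8  9
  R[10]: 1  2  2  3  4  5  5  6  7  8  9  10
  R[11]: 1  2  2  3  4  5  6  7  8  9  10  11
  R[12]: 1  2  3  4  5  6  7  8  9  10  11  12

hence w(1..12) = (4, 1, 10, 2, 5, 12, 9, 8, 6, 11, 7, 3).

Rothe diagram D(w) (28 cells), 9 SE-corners (essential conditions):

[(1, 3, 0), (3, 3, 1), (3, 9, 2), (6, 9, 4), (6, 11, 5), (7, 8, 4), (8, 7, 4), (10, 7, 5), (11, 3, 2)]


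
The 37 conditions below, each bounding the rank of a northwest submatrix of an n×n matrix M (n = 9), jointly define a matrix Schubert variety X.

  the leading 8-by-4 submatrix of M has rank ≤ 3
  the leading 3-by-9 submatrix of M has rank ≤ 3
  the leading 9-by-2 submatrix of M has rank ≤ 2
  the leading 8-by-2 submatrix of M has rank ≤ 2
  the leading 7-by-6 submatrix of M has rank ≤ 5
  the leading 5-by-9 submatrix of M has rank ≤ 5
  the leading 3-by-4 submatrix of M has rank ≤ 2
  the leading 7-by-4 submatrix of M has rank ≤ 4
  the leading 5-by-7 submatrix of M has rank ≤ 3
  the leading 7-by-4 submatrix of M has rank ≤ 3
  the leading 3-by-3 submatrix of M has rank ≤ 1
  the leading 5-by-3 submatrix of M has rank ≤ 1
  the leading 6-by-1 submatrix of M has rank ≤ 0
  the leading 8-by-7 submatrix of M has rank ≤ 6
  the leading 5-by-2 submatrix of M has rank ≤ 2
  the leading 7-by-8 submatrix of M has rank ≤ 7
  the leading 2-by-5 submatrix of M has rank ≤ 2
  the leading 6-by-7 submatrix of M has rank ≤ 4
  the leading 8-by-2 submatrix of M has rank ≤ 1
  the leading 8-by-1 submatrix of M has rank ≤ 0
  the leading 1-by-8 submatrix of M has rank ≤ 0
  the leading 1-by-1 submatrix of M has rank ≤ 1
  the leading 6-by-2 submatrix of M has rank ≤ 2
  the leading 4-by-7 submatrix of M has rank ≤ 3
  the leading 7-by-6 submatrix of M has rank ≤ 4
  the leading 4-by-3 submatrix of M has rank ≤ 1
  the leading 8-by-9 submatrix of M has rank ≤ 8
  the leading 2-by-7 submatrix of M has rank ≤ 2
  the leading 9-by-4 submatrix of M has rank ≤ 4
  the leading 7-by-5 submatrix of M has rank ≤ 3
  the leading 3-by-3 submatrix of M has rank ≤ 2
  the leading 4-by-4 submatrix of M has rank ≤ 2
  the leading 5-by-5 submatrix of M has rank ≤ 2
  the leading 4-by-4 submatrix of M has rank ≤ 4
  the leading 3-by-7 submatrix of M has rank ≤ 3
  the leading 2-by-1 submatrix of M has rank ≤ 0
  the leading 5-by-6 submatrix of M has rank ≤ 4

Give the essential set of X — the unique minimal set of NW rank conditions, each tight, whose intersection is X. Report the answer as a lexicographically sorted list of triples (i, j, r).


Rank table r_w(9×9) implied by the 37 constraints:

  0, 0, 0, 0, 0, 0, 0, 0, 1
  0, 1, 1, 1, 1, 1, 1, 1, 2
  0, 1, 1, 2, 2, 2, 2, 2, 3
  0, 1, 1, 2, 2, 3, 3, 3, 4
  0, 1, 1, 2, 2, 3, 3, 4, 5
  0, 1, 2, 3, 3, 4, 4, 5, 6
  0, 1, 2, 3, 3, 4, 5, 6, 7
  0, 1, 2, 3, 4, 5, 6, 7, 8
  1, 2, 3, 4, 5, 6, 7, 8, 9

so w = (9, 2, 4, 6, 8, 3, 7, 5, 1).

6 SE-corners of the 22-cell Rothe diagram give Ess(w):

[(1, 8, 0), (5, 3, 1), (5, 5, 2), (5, 7, 3), (7, 5, 3), (8, 1, 0)]


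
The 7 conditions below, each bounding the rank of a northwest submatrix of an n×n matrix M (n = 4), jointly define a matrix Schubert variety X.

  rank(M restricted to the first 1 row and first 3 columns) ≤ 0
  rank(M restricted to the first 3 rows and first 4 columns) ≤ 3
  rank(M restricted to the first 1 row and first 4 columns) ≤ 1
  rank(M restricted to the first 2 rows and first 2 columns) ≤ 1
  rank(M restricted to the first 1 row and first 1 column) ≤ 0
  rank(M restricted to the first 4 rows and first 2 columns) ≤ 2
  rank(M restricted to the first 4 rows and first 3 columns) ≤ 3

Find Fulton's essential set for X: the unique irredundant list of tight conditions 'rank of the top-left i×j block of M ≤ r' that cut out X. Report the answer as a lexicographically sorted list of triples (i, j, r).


Reconstructing r_w from the 7 given conditions:

  0, 0, 0, 1
  1, 1, 1, 2
  1, 2, 2, 3
  1, 2, 3, 4

the unique w with this rank table is (4, 1, 2, 3).

Rothe diagram D(w) (3 cells), 1 SE-corner (essential condition):

[(1, 3, 0)]


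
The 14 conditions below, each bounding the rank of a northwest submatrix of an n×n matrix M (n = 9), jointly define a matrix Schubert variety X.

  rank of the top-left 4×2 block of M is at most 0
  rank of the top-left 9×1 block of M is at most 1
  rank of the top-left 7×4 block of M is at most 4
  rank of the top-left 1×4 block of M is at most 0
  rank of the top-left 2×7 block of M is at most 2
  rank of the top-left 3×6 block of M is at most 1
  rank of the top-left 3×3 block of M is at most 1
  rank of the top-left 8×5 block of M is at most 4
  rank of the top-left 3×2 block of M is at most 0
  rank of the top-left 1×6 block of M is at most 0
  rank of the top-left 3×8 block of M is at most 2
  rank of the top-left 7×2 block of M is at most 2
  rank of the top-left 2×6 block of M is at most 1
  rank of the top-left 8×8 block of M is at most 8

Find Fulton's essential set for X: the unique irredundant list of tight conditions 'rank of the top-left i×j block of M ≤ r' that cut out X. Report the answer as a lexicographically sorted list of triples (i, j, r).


Propagating the 14 rank bounds to every northwest block:

  0 0 0 0 0 0 1 1 1
  0 0 1 1 1 1 2 2 2
  0 0 1 1 1 1 2 2 3
  0 0 1 2 2 2 3 3 4
  1 1 2 3 3 3 4 4 5
  1 2 3 4 4 4 5 5 6
  1 2 3 4 4 5 6 6 7
  1 2 3 4 4 5 6 7 8
  1 2 3 4 5 6 7 8 9

giving w = (7, 3, 9, 4, 1, 2, 6, 8, 5) via Δ²R.

ℓ(w)=18; the 5 essential cells (i,j,r):

[(1, 6, 0), (3, 6, 1), (3, 8, 2), (4, 2, 0), (8, 5, 4)]


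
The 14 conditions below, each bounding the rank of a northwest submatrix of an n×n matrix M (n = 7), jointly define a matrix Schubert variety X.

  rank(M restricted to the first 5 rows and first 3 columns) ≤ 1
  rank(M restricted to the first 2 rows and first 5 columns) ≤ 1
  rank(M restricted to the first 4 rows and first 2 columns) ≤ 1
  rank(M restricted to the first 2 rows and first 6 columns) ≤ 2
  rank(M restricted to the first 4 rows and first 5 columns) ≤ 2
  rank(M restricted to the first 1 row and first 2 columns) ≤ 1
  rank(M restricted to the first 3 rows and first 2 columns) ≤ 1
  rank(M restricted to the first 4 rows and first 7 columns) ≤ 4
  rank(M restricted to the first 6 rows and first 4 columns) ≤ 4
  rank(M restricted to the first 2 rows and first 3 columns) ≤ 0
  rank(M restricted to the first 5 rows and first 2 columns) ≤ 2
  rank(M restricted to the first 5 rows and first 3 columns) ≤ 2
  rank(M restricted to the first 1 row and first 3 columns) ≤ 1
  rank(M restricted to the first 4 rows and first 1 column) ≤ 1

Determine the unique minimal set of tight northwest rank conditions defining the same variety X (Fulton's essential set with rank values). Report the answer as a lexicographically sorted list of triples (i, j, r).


Computing R[i][j] = min implied NW-rank bound (n=7, 14 conditions):

  row 1: 0 | 0 | 0 | 1 | 1 | 1 | 1
  row 2: 0 | 0 | 0 | 1 | 1 | 2 | 2
  row 3: 1 | 1 | 1 | 2 | 2 | 3 | 3
  row 4: 1 | 1 | 1 | 2 | 2 | 3 | 4
  row 5: 1 | 1 | 1 | 2 | 3 | 4 | 5
  row 6: 1 | 2 | 2 | 3 | 4 | 5 | 6
  row 7: 1 | 2 | 3 | 4 | 5 | 6 | 7

second differences of R give the permutation w = (4, 6, 1, 7, 5, 2, 3).

D(w) has 12 cells with 4 SE-corners; essential set:

[(2, 3, 0), (2, 5, 1), (4, 5, 2), (5, 3, 1)]


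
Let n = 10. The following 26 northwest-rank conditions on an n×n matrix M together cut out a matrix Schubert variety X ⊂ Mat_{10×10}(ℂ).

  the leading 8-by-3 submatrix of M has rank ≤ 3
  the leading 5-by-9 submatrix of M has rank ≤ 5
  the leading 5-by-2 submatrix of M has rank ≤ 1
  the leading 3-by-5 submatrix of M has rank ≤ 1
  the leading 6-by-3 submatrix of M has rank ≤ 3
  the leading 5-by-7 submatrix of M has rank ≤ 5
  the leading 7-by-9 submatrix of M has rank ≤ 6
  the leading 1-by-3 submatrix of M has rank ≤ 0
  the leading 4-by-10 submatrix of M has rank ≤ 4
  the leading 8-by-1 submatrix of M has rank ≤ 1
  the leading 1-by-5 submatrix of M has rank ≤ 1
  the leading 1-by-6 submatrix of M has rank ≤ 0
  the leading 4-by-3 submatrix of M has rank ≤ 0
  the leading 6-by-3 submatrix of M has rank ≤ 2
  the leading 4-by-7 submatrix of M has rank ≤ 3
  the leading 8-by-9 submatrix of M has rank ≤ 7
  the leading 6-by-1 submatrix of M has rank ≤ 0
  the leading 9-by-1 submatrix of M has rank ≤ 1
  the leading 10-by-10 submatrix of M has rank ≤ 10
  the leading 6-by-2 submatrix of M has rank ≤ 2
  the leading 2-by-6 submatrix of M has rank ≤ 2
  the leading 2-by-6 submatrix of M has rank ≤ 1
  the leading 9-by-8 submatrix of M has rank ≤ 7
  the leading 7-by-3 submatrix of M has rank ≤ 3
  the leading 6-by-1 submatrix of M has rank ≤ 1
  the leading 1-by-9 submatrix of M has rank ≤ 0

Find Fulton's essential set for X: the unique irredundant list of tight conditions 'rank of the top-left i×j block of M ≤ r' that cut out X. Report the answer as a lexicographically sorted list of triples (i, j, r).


Propagating the 26 rank bounds to every northwest block:

  R[1]: 0, 0, 0, 0, 0, 0, 0, 0, 0, 1
  R[2]: 0, 0, 0, 1, 1, 1, 1, 1, 1, 2
  R[3]: 0, 0, 0, 1, 1, 2, 2, 2, 2, 3
  R[4]: 0, 0, 0, 1, 2, 3, 3, 3, 3, 4
  R[5]: 0, 1, 1, 2, 3, 4, 4, 4, 4, 5
  R[6]: 0, 1, 2, 3, 4, 5, 5, 5, 5, 6
  R[7]: 1, 2, 3, 4, 5, 6, 6, 6, 6, 7
  R[8]: 1, 2, 3, 4, 5, 6, 7, 7, 7, 8
  R[9]: 1, 2, 3, 4, 5, 6, 7, 7, 8, 9
  R[10]: 1, 2, 3, 4, 5, 6, 7, 8, 9, 10

second differences of R give the permutation w = (10, 4, 6, 5, 2, 3, 1, 7, 9, 8).

D(w) has 22 cells with 5 SE-corners; essential set:

[(1, 9, 0), (3, 5, 1), (4, 3, 0), (6, 1, 0), (9, 8, 7)]


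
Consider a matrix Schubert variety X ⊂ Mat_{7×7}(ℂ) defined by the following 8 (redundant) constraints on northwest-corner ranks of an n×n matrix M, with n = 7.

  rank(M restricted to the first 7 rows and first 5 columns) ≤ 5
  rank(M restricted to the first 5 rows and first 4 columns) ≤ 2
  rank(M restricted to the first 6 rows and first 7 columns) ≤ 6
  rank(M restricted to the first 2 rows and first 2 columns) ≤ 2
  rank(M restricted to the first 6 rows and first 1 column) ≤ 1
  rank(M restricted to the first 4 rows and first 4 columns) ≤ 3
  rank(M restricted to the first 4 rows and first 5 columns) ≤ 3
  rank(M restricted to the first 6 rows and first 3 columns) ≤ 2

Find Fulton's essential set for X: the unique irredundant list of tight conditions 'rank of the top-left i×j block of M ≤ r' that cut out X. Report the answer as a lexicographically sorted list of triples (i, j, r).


Computing R[i][j] = min implied NW-rank bound (n=7, 8 conditions):

  R[1]: 1 1 1 1 1 1 1
  R[2]: 1 2 2 2 2 2 2
  R[3]: 1 2 2 2 3 3 3
  R[4]: 1 2 2 2 3 4 4
  R[5]: 1 2 2 2 3 4 5
  R[6]: 1 2 2 3 4 5 6
  R[7]: 1 2 3 4 5 6 7

second differences of R give the permutation w = (1, 2, 5, 6, 7, 4, 3).

ℓ(w)=7; the 2 essential cells (i,j,r):

[(5, 4, 2), (6, 3, 2)]


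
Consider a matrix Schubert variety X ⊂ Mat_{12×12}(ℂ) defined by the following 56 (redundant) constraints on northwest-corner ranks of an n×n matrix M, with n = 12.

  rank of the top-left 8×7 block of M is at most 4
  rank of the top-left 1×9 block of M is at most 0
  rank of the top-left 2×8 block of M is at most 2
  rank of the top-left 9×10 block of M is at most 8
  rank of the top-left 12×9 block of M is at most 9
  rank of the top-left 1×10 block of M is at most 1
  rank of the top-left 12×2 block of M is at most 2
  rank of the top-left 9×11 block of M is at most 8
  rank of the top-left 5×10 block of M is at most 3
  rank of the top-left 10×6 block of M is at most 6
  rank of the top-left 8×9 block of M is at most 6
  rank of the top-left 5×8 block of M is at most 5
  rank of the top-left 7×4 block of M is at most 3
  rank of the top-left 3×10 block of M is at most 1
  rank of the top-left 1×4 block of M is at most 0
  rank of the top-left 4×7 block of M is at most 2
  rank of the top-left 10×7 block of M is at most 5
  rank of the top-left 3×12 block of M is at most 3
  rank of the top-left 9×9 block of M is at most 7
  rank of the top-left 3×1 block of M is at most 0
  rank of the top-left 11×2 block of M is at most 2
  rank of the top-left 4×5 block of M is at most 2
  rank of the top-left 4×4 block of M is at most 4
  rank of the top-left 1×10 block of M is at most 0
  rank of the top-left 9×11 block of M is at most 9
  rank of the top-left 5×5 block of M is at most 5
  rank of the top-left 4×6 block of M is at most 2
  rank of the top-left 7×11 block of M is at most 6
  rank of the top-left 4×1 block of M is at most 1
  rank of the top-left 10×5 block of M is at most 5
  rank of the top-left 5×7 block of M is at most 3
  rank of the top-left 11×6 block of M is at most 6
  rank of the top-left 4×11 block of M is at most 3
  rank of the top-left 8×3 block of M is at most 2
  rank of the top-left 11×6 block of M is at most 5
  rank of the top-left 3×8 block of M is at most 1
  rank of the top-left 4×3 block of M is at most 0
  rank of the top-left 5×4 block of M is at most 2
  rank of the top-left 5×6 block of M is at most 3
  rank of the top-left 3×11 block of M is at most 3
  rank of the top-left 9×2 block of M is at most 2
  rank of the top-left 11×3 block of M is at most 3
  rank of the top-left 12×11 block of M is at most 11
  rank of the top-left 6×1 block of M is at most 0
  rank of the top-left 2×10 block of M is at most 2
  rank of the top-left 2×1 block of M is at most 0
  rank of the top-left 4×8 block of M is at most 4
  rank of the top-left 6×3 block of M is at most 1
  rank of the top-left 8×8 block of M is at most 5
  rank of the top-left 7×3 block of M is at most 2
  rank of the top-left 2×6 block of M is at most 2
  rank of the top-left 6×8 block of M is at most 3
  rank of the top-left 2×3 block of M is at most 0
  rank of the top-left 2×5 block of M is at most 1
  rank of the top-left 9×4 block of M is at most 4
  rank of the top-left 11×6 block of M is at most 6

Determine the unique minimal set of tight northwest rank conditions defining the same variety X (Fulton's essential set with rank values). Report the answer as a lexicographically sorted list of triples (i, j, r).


Recovering R(i,j) via the rank-extension bound from the 56 conditions:

  row 1: 0 | 0 | 0 | 0 | 0 | 0 | 0 | 0 | 0 | 0 | 1 | 1
  row 2: 0 | 0 | 0 | 1 | 1 | 1 | 1 | 1 | 1 | 1 | 2 | 2
  row 3: 0 | 0 | 0 | 1 | 1 | 1 | 1 | 1 | 1 | 1 | 2 | 3
  row 4: 0 | 0 | 0 | 1 | 2 | 2 | 2 | 2 | 2 | 2 | 3 | 4
  row 5: 0 | 1 | 1 | 2 | 3 | 3 | 3 | 3 | 3 | 3 | 4 | 5
  row 6: 0 | 1 | 1 | 2 | 3 | 3 | 3 | 3 | 4 | 4 | 5 | 6
  row 7: 1 | 2 | 2 | 3 | 4 | 4 | 4 | 4 | 5 | 5 | 6 | 7
  row 8: 1 | 2 | 2 | 3 | 4 | 4 | 4 | 5 | 6 | 6 | 7 | 8
  row 9: 1 | 2 | 3 | 4 | 5 | 5 | 5 | 6 | 7 | 7 | 8 | 9
  row 10: 1 | 2 | 3 | 4 | 5 | 5 | 5 | 6 | 7 | 8 | 9 | 10
  row 11: 1 | 2 | 3 | 4 | 5 | 5 | 6 | 7 | 8 | 9 | 10 | 11
  row 12: 1 | 2 | 3 | 4 | 5 | 6 | 7 | 8 | 9 | 10 | 11 | 12

the unique w with this rank table is (11, 4, 12, 5, 2, 9, 1, 8, 3, 10, 7, 6).

Rothe diagram D(w) (37 cells), 10 SE-corners (essential conditions):

[(1, 10, 0), (3, 10, 1), (4, 3, 0), (6, 1, 0), (6, 3, 1), (6, 8, 3), (8, 3, 2), (8, 7, 4), (10, 7, 5), (11, 6, 5)]


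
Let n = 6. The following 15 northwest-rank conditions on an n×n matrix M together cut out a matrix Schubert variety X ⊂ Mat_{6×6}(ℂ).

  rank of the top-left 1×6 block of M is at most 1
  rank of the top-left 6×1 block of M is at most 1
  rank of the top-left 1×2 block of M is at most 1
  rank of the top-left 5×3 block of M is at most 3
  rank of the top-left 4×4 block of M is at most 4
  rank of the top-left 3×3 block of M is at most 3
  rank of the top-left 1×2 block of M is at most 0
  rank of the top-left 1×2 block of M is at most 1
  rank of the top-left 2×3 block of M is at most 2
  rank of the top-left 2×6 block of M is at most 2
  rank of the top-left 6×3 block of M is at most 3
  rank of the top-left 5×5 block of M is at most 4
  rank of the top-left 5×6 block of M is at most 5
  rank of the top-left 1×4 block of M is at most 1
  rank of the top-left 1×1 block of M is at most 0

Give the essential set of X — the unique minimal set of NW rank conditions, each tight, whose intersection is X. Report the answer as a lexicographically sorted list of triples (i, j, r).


The tightest implied rank at each (i,j), from the 15 conditions:

  row 1: 0 | 0 | 1 | 1 | 1 | 1
  row 2: 1 | 1 | 2 | 2 | 2 | 2
  row 3: 1 | 2 | 3 | 3 | 3 | 3
  row 4: 1 | 2 | 3 | 4 | 4 | 4
  row 5: 1 | 2 | 3 | 4 | 4 | 5
  row 6: 1 | 2 | 3 | 4 | 5 | 6

second differences of R give the permutation w = (3, 1, 2, 4, 6, 5).

Fulton essential set (2 of the 3 Rothe cells):

[(1, 2, 0), (5, 5, 4)]


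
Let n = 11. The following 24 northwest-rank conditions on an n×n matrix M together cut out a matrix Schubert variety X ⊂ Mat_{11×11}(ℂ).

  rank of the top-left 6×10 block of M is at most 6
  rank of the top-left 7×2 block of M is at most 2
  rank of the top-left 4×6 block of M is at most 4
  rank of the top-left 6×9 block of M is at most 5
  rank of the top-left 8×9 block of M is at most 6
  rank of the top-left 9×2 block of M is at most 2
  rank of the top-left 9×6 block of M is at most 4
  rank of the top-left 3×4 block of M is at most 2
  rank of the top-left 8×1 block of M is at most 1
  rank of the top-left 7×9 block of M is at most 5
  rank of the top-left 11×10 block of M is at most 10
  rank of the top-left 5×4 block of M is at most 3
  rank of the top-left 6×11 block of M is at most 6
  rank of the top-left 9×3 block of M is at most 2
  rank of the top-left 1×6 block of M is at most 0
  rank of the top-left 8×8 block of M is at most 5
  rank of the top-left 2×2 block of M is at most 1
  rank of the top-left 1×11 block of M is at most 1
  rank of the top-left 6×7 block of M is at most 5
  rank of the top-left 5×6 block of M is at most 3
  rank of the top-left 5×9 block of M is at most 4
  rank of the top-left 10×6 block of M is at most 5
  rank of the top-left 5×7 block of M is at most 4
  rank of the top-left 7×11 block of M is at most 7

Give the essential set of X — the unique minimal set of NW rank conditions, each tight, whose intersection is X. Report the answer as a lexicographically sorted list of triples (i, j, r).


Rank table r_w(11×11) implied by the 24 constraints:

  i=1: 0 | 0 | 0 | 0 | 0 | 0 | 1 | 1 | 1 | 1 | 1
  i=2: 1 | 1 | 1 | 1 | 1 | 1 | 2 | 2 | 2 | 2 | 2
  i=3: 1 | 2 | 2 | 2 | 2 | 2 | 3 | 3 | 3 | 3 | 3
  i=4: 1 | 2 | 2 | 3 | 3 | 3 | 4 | 4 | 4 | 4 | 4
  i=5: 1 | 2 | 2 | 3 | 3 | 3 | 4 | 4 | 4 | 5 | 5
  i=6: 1 | 2 | 2 | 3 | 4 | 4 | 5 | 5 | 5 | 6 | 6
  i=7: 1 | 2 | 2 | 3 | 4 | 4 | 5 | 5 | 5 | 6 | 7
  i=8: 1 | 2 | 2 | 3 | 4 | 4 | 5 | 5 | 6 | 7 | 8
  i=9: 1 | 2 | 2 | 3 | 4 | 4 | 5 | 6 | 7 | 8 | 9
  i=10: 1 | 2 | 3 | 4 | 5 | 5 | 6 | 7 | 8 | 9 | 10
  i=11: 1 | 2 | 3 | 4 | 5 | 6 | 7 | 8 | 9 | 10 | 11

giving w = (7, 1, 2, 4, 10, 5, 11, 9, 8, 3, 6) via Δ²R.

D(w) has 22 cells with 7 SE-corners; essential set:

[(1, 6, 0), (5, 6, 3), (5, 9, 4), (7, 9, 5), (8, 8, 5), (9, 3, 2), (9, 6, 4)]


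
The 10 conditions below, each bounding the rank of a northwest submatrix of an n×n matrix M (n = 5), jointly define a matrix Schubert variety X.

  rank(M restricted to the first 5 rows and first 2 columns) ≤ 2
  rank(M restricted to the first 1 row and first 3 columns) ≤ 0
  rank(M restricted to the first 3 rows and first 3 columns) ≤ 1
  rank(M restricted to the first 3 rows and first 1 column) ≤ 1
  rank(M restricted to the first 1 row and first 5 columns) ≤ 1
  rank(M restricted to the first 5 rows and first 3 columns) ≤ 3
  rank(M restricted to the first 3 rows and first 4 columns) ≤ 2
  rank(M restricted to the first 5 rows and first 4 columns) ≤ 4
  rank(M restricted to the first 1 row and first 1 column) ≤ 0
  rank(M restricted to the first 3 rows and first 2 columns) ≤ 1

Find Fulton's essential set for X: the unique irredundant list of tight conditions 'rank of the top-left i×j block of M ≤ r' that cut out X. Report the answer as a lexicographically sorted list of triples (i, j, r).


The tightest implied rank at each (i,j), from the 10 conditions:

  row 1: 0, 0, 0, 1, 1
  row 2: 1, 1, 1, 2, 2
  row 3: 1, 1, 1, 2, 3
  row 4: 1, 2, 2, 3, 4
  row 5: 1, 2, 3, 4, 5

reading off 1-entries of Δ²R: w = (4, 1, 5, 2, 3).

Fulton essential set (2 of the 5 Rothe cells):

[(1, 3, 0), (3, 3, 1)]


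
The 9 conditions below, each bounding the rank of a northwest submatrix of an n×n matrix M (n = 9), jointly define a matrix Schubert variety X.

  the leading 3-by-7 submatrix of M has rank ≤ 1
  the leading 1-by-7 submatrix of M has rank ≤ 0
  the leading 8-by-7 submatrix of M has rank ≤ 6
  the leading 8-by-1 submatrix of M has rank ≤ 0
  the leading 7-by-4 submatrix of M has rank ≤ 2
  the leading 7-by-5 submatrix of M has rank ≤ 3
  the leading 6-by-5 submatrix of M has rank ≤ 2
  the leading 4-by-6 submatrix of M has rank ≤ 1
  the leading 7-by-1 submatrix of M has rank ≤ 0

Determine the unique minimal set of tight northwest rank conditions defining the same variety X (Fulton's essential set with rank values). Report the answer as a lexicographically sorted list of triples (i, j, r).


Propagating the 9 rank bounds to every northwest block:

  row 1: 0, 0, 0, 0, 0, 0, 0, 1, 1
  row 2: 0, 1, 1, 1, 1, 1, 1, 2, 2
  row 3: 0, 1, 1, 1, 1, 1, 1, 2, 3
  row 4: 0, 1, 1, 1, 1, 1, 2, 3, 4
  row 5: 0, 1, 2, 2, 2, 2, 3, 4, 5
  row 6: 0, 1, 2, 2, 2, 3, 4, 5, 6
  row 7: 0, 1, 2, 2, 3, 4, 5, 6, 7
  row 8: 0, 1, 2, 3, 4, 5, 6, 7, 8
  row 9: 1, 2, 3, 4, 5, 6, 7, 8, 9

hence w(1..9) = (8, 2, 9, 7, 3, 6, 5, 4, 1).

D(w) has 26 cells with 6 SE-corners; essential set:

[(1, 7, 0), (3, 7, 1), (4, 6, 1), (6, 5, 2), (7, 4, 2), (8, 1, 0)]


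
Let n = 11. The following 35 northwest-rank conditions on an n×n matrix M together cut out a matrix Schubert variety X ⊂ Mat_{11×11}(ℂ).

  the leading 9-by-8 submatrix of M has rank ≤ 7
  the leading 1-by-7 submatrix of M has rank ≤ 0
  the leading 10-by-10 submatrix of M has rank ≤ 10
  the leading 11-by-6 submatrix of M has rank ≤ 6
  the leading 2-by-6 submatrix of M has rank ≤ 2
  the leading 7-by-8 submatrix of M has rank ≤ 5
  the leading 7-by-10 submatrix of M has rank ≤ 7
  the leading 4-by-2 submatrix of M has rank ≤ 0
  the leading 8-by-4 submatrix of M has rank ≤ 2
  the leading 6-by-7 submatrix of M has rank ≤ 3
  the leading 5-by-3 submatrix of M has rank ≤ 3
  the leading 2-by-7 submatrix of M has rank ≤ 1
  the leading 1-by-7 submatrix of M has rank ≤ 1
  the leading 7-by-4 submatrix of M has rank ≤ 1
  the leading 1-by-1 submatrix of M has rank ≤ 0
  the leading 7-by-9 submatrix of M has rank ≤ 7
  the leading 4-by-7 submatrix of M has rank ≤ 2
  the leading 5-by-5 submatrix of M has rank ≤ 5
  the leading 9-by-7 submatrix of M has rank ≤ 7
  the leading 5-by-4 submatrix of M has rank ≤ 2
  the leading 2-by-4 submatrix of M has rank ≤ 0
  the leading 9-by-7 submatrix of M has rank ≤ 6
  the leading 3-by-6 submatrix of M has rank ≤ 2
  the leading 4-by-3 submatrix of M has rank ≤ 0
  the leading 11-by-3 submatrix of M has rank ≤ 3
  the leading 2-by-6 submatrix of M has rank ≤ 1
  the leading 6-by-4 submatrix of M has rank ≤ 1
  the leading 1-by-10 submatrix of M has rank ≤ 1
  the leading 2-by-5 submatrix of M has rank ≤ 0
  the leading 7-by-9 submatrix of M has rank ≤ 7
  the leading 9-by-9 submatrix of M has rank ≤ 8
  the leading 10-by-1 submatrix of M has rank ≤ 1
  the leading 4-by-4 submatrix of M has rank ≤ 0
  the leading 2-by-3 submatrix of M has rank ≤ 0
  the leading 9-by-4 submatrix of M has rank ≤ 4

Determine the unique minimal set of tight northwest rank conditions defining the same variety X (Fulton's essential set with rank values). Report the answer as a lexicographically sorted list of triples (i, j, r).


Rank table r_w(11×11) implied by the 35 constraints:

  0 | 0 | 0 | 0 | 0 | 0 | 0 | 1 | 1 | 1 | 1
  0 | 0 | 0 | 0 | 0 | 1 | 1 | 2 | 2 | 2 | 2
  0 | 0 | 0 | 0 | 1 | 2 | 2 | 3 | 3 | 3 | 3
  0 | 0 | 0 | 0 | 1 | 2 | 2 | 3 | 4 | 4 | 4
  1 | 1 | 1 | 1 | 2 | 3 | 3 | 4 | 5 | 5 | 5
  1 | 1 | 1 | 1 | 2 | 3 | 3 | 4 | 5 | 6 | 6
  1 | 1 | 1 | 1 | 2 | 3 | 4 | 5 | 6 | 7 | 7
  1 | 2 | 2 | 2 | 3 | 4 | 5 | 6 | 7 | 8 | 8
  1 | 2 | 3 | 3 | 4 | 5 | 6 | 7 | 8 | 9 | 9
  1 | 2 | 3 | 4 | 5 | 6 | 7 | 8 | 9 | 10 | 10
  1 | 2 | 3 | 4 | 5 | 6 | 7 | 8 | 9 | 10 | 11

so w = (8, 6, 5, 9, 1, 10, 7, 2, 3, 4, 11).

Rothe diagram D(w) (28 cells), 6 SE-corners (essential conditions):

[(1, 7, 0), (2, 5, 0), (4, 4, 0), (4, 7, 2), (6, 7, 3), (7, 4, 1)]


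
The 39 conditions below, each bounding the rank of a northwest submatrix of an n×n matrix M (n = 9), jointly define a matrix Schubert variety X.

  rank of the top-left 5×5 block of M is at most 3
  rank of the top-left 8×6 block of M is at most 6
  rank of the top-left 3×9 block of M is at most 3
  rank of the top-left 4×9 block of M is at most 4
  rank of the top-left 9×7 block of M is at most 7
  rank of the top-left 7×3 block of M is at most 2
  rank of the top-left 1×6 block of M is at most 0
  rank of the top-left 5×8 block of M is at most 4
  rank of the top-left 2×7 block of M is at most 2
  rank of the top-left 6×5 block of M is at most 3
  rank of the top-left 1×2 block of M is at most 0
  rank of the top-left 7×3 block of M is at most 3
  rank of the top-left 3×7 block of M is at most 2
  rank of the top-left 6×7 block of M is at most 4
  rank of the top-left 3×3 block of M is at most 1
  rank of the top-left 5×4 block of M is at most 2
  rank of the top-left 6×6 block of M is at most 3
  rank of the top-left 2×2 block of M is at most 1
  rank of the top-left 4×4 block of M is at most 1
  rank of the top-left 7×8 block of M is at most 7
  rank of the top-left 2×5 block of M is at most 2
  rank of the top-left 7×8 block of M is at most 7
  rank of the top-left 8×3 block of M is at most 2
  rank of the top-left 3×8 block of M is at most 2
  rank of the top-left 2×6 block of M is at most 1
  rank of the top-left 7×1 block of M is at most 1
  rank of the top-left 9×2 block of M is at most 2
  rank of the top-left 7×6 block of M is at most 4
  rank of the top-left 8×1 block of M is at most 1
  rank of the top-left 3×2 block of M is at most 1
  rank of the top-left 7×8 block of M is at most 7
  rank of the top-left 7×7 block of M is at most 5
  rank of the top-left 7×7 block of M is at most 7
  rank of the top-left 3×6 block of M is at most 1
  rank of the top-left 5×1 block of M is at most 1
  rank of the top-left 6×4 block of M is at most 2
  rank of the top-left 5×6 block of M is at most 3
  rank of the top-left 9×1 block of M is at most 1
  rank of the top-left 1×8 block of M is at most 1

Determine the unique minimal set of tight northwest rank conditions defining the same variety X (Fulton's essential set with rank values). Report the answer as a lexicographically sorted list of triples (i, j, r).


The tightest implied rank at each (i,j), from the 39 conditions:

  R[1]: 0 0 0 0 0 0 1 1 1
  R[2]: 1 1 1 1 1 1 2 2 2
  R[3]: 1 1 1 1 1 1 2 2 3
  R[4]: 1 1 1 1 2 2 3 3 4
  R[5]: 1 2 2 2 3 3 4 4 5
  R[6]: 1 2 2 2 3 3 4 5 6
  R[7]: 1 2 2 3 4 4 5 6 7
  R[8]: 1 2 2 3 4 5 6 7 8
  R[9]: 1 2 3 4 5 6 7 8 9

hence w(1..9) = (7, 1, 9, 5, 2, 8, 4, 6, 3).

Fulton essential set (7 of the 20 Rothe cells):

[(1, 6, 0), (3, 6, 1), (3, 8, 2), (4, 4, 1), (6, 4, 2), (6, 6, 3), (8, 3, 2)]


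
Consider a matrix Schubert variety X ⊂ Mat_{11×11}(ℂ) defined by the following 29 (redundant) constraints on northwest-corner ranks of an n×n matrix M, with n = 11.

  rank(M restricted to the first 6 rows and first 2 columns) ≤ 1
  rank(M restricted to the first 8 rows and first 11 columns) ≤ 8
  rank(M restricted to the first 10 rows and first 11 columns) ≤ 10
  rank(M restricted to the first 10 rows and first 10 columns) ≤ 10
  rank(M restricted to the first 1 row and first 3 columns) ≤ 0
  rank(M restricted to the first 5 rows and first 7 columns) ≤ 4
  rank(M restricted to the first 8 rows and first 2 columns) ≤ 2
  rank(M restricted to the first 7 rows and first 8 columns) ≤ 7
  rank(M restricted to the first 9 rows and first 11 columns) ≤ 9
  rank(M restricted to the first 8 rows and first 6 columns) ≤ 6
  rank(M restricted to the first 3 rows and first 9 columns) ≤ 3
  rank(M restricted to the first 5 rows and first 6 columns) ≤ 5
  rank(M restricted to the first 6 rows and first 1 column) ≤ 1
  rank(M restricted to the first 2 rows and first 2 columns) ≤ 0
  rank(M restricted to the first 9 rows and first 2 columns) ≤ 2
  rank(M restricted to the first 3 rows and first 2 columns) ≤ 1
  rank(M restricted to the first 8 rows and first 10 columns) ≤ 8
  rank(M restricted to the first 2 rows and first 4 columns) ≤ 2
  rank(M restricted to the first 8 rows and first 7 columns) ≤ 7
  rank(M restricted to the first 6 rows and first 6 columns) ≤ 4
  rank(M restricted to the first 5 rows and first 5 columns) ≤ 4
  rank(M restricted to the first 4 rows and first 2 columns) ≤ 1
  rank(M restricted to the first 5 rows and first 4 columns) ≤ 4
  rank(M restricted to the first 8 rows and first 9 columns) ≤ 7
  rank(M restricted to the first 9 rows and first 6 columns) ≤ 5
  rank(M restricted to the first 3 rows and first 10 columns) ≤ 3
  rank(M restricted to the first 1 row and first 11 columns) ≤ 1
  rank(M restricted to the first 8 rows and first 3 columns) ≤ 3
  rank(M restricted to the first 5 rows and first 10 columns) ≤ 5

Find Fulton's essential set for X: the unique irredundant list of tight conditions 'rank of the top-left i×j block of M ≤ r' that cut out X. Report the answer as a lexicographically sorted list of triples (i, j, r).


Propagating the 29 rank bounds to every northwest block:

  0, 0, 0, 1, 1, 1, 1, 1, 1, 1, 1
  0, 0, 1, 2, 2, 2, 2, 2, 2, 2, 2
  1, 1, 2, 3, 3, 3, 3, 3, 3, 3, 3
  1, 1, 2, 3, 4, 4, 4, 4, 4, 4, 4
  1, 1, 2, 3, 4, 4, 4, 5, 5, 5, 5
  1, 1, 2, 3, 4, 4, 5, 6, 6, 6, 6
  1, 2, 3, 4, 5, 5, 6, 7, 7, 7, 7
  1, 2, 3, 4, 5, 5, 6, 7, 7, 8, 8
  1, 2, 3, 4, 5, 5, 6, 7, 8, 9, 9
  1, 2, 3, 4, 5, 6, 7, 8, 9, 10, 10
  1, 2, 3, 4, 5, 6, 7, 8, 9, 10, 11

so w = (4, 3, 1, 5, 8, 7, 2, 10, 9, 6, 11).

7 SE-corners of the 14-cell Rothe diagram give Ess(w):

[(1, 3, 0), (2, 2, 0), (5, 7, 4), (6, 2, 1), (6, 6, 4), (8, 9, 7), (9, 6, 5)]
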